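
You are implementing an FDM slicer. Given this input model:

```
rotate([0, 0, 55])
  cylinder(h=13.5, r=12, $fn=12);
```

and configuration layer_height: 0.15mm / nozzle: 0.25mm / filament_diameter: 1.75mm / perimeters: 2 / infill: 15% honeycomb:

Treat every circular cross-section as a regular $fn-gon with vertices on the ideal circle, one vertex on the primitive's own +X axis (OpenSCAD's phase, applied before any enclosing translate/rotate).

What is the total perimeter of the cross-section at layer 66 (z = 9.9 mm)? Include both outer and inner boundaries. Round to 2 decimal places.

At z = 9.9 mm: the cylinder: section is a regular 12-gon, circumradius r=12 (perimeter = 2·12·12.000·sin(180°/12) = 74.54 mm); (rotated 55° about Z; rotation is an isometry so areas/perimeters/island counts are preserved). Overall, the cross-section is a single solid region. Total boundary length (outer) = 74.54 mm.

74.54 mm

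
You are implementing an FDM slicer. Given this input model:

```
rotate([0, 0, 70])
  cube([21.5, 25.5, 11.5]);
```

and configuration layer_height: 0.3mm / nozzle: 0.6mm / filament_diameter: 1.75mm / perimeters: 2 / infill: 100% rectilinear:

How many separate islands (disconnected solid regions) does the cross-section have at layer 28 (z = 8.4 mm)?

1

At z = 8.4 mm: the 21.5×25.5 cube contributes its full rectangle; (whole slice rotated 70° about Z — lengths, areas and connectivity unchanged). Overall, the cross-section is a single solid region. Island count = 1.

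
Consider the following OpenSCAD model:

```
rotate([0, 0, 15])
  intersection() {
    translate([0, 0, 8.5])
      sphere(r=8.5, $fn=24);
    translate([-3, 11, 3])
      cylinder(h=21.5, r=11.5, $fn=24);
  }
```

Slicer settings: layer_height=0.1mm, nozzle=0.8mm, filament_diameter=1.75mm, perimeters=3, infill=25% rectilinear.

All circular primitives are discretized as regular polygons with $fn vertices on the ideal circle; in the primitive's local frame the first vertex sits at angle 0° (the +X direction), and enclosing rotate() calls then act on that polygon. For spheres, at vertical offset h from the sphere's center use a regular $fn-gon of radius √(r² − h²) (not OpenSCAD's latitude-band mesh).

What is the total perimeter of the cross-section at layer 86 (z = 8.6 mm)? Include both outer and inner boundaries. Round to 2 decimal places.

At z = 8.6 mm: the r=8.5 sphere contributes a regular 24-gon of circumradius √(8.5²−0.1²) = 8.499 (perimeter = 2·24·8.499·sin(180°/24) = 53.25 mm); the r=11.5 cylinder at (-3, 11) gives a regular 24-gon of circumradius 11.5 (constant along its height) (perimeter = 2·24·11.500·sin(180°/24) = 72.05 mm); After intersecting: the r=11.5 cylinder at (-3, 11) partially overlaps the r=8.5 sphere; clipping to the common part keeps 94.81 mm² — boundary = 37.65 mm; (whole slice rotated 15° about Z — lengths, areas and connectivity unchanged). Overall, the cross-section is a single solid region. Total boundary length (outer) = 37.65 mm.

37.65 mm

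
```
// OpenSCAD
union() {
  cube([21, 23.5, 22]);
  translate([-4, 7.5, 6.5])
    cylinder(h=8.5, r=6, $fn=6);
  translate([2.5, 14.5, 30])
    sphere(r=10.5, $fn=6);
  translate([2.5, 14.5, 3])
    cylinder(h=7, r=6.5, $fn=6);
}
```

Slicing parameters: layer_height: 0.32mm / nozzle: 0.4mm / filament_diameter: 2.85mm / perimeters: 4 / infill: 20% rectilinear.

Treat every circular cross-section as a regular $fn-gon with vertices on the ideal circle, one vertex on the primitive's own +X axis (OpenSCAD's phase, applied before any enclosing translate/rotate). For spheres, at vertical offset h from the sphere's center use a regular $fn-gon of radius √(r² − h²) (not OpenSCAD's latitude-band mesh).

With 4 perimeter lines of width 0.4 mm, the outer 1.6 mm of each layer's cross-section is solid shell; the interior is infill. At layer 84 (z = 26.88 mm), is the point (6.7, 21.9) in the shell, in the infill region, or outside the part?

shell

At z = 26.88 mm: the cube is absent (z outside [0, 22]); the cylinder at (-4, 7.5) is absent (z outside [6.5, 15]); the r=10.5 sphere at (2.5, 14.5) contributes a regular 6-gon of circumradius √(10.5²−3.12²) = 10.026; the cylinder at (2.5, 14.5) is absent (z outside [3, 10]); Taking the union: only the r=10.5 sphere at (2.5, 14.5) is present, so the union is just that shape — 1 connected region. Overall, the cross-section is a single solid region. The nearest boundary edge runs (7.51, 23.18)→(-2.51, 23.18); distance from the point to it = 1.28 mm. The point is inside the cross-section, 1.28 mm from the nearest boundary — within the 1.6 mm shell band (4 × 0.4).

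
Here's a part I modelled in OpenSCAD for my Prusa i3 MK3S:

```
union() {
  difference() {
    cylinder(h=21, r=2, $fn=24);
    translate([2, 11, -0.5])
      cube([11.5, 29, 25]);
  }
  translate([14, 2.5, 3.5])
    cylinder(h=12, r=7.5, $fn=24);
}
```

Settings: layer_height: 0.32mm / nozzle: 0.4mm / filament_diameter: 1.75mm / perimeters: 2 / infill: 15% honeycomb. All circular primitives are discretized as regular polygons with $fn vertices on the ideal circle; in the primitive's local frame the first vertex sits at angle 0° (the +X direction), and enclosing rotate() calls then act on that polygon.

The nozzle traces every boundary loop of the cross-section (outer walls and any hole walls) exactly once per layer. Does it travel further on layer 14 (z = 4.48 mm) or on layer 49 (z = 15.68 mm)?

Layer 14 (z = 4.48): the cylinder: section is a regular 24-gon, circumradius r=2 (perimeter = 2·24·2.000·sin(180°/24) = 12.53 mm); the cube at (2, 11) is present — its section is the full 11.5×29 rectangle (perimeter 81.00 mm); Subtracting the remaining from the first: starting from the r=2 cylinder, the 11.5×29 cube at (2, 11) misses the remaining region (no effect) — boundary = 12.53 mm; the r=7.5 cylinder at (14, 2.5) gives a regular 24-gon of circumradius 7.5 (constant along its height) (perimeter = 2·24·7.500·sin(180°/24) = 46.99 mm); Merging all regions: the 2 present regions are separate (no shared area or edge), so areas and boundary lengths simply add and each stays a separate island — boundary = 59.52 mm. So its perimeter = 59.52 mm. Layer 49 (z = 15.68): the r=2 cylinder contributes a regular 24-gon of circumradius 2 (perimeter = 2·24·2.000·sin(180°/24) = 12.53 mm); the 11.5×29 cube at (2, 11) contributes its full rectangle (perimeter 81.00 mm); Subtracting the remaining from the first: starting from the r=2 cylinder, the 11.5×29 cube at (2, 11) misses the remaining region (no effect) — boundary = 12.53 mm; the cylinder at (14, 2.5) is not intersected at this z (z outside [3.5, 15.5]); Merging all regions: only that combined region is present, so the union is just that shape — boundary = 12.53 mm. So its perimeter = 12.53 mm. Layer 14 is larger (59.52 vs 12.53 mm).

layer 14 (z = 4.48 mm)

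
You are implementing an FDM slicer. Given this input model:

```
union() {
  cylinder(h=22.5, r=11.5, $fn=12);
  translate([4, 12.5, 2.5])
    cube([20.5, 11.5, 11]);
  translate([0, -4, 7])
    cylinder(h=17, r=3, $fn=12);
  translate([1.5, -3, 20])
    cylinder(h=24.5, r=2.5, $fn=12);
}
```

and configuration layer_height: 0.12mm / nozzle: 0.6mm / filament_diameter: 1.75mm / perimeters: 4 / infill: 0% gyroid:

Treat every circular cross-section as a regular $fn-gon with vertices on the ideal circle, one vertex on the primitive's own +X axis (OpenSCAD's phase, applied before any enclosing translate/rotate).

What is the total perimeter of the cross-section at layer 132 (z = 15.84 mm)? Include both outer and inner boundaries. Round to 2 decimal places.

71.43 mm

At z = 15.84 mm: the cylinder: section is a regular 12-gon, circumradius r=11.5 (perimeter = 2·12·11.500·sin(180°/12) = 71.43 mm); the cube at (4, 12.5) is absent (z outside [2.5, 13.5]); the r=3 cylinder at (0, -4) contributes a regular 12-gon of circumradius 3 (perimeter = 2·12·3.000·sin(180°/12) = 18.63 mm); the cylinder at (1.5, -3) is absent (z outside [20, 44.5]); Combining (union): the r=3 cylinder at (0, -4) lies entirely inside the r=11.5 cylinder, so the union is just the r=11.5 cylinder — boundary = 71.43 mm. Overall, the cross-section is a single solid region. Total boundary length (outer) = 71.43 mm.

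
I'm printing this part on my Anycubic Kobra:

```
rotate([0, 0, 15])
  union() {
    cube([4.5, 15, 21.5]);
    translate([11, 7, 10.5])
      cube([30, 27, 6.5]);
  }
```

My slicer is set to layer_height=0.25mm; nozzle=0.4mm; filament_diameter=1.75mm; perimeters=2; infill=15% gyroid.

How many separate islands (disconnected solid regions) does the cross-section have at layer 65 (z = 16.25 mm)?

2

At z = 16.25 mm: the 4.5×15 cube contributes its full rectangle; the cube at (11, 7) (footprint 30×27) is included at this height; Taking the union: the 2 present regions are separate (no shared area or edge), so areas and boundary lengths simply add and each stays a separate island — 2 connected regions; (whole slice rotated 15° about Z — lengths, areas and connectivity unchanged). Overall, the cross-section has 2 separate islands. Island count = 2.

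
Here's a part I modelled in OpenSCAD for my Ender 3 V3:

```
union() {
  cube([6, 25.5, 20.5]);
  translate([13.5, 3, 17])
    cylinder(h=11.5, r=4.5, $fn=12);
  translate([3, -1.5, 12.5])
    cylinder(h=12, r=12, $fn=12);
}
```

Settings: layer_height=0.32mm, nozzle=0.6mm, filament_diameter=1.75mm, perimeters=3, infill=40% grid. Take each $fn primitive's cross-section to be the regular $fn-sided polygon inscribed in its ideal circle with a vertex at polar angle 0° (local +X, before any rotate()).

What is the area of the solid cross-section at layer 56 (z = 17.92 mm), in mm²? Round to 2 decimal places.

At z = 17.92 mm: the 6×25.5 cube contributes its full rectangle (area 153.00 mm²); the r=4.5 cylinder at (13.5, 3) contributes a regular 12-gon of circumradius 4.5 (area = (12/2)·4.500²·sin(360°/12) = 60.75 mm²); the r=12 cylinder at (3, -1.5) gives a regular 12-gon of circumradius 12 (constant along its height) (area = (12/2)·12.000²·sin(360°/12) = 432.00 mm²); Taking the union: the regions partially overlap — summed areas 645.75 mm² minus the doubly-counted overlap 91.07 mm² gives 554.68 mm² — area = 554.68 mm². Overall, the cross-section is a single solid region. Net area = 554.68 mm².

554.68 mm²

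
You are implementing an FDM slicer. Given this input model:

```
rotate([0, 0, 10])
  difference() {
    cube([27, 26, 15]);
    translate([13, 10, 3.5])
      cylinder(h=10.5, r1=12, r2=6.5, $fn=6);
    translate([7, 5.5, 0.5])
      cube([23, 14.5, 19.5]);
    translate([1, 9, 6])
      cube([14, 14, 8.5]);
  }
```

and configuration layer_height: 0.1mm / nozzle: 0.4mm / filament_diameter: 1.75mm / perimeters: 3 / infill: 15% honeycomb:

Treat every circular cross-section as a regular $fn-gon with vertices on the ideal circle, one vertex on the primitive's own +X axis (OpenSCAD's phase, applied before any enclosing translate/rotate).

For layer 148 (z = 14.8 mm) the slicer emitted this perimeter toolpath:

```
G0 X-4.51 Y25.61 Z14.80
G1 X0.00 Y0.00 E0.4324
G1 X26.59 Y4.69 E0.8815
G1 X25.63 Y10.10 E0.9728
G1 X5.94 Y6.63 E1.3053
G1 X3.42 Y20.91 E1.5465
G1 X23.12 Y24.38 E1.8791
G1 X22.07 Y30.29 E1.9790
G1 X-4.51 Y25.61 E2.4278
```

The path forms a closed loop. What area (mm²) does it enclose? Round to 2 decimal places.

411.91 mm²

Apply the shoelace formula to the sequence of (X, Y) vertices; enclosed area = 411.91 mm².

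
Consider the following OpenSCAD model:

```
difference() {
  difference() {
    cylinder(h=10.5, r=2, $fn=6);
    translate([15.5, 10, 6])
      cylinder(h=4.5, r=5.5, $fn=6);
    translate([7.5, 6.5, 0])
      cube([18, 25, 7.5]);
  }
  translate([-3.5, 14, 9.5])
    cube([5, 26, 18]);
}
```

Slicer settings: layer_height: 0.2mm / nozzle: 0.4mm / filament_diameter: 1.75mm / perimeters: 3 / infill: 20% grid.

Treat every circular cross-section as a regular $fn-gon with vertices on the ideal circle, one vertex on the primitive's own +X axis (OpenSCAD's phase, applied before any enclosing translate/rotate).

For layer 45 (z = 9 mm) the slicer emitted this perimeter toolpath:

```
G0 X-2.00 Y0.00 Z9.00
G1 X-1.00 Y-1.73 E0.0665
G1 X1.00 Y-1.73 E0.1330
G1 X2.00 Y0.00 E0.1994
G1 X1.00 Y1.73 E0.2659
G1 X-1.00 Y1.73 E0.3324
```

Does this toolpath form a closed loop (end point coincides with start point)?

no

Start point (G0): (-2.00, 0.00). End point (last G1): the path does not return to the start — open.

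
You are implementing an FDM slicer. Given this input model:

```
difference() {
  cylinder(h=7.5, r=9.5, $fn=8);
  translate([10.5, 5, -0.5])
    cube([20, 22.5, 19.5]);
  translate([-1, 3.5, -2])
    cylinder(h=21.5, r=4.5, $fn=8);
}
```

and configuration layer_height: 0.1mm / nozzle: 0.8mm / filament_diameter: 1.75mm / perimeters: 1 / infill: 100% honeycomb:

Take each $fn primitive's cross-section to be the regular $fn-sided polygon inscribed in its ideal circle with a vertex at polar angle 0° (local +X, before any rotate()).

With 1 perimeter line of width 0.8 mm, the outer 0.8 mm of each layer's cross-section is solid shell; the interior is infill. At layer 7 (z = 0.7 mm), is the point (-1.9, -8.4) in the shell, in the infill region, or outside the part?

At z = 0.7 mm: the cylinder: section is a regular 8-gon, circumradius r=9.5; the 20×22.5 cube at (10.5, 5) contributes its full rectangle; the cylinder at (-1, 3.5): section is a regular 8-gon, circumradius r=4.5; Subtracting the remaining from the first: starting from the r=9.5 cylinder, the 20×22.5 cube at (10.5, 5) misses the remaining region (no effect); the r=4.5 cylinder at (-1, 3.5) lies wholly inside it (removes its full 57.28 mm² and its 27.55 mm outline becomes a hole wall) — 1 connected region with 1 hole. Overall, the cross-section is one region with 1 hole. The nearest boundary edge runs (-0.00, -9.50)→(-6.72, -6.72); distance from the point to it = 0.29 mm. The point is inside the cross-section, 0.29 mm from the nearest boundary — within the 0.8 mm shell band (1 × 0.8).

shell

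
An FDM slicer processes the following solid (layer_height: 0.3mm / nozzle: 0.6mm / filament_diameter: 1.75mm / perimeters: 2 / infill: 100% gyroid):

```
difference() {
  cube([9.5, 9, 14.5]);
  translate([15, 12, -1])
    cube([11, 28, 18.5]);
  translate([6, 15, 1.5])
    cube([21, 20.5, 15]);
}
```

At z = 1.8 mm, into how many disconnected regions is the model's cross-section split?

At z = 1.8 mm: the 9.5×9 cube contributes its full rectangle; the cube at (15, 12) (footprint 11×28) is included at this height; the cube at (6, 15) (footprint 21×20.5) is included at this height; Subtracting the remaining from the first: starting from the 9.5×9 cube, the 11×28 cube at (15, 12) misses the remaining region (no effect); the 21×20.5 cube at (6, 15) misses the remaining region (no effect) — 1 connected region. The result has 1 disconnected region.

1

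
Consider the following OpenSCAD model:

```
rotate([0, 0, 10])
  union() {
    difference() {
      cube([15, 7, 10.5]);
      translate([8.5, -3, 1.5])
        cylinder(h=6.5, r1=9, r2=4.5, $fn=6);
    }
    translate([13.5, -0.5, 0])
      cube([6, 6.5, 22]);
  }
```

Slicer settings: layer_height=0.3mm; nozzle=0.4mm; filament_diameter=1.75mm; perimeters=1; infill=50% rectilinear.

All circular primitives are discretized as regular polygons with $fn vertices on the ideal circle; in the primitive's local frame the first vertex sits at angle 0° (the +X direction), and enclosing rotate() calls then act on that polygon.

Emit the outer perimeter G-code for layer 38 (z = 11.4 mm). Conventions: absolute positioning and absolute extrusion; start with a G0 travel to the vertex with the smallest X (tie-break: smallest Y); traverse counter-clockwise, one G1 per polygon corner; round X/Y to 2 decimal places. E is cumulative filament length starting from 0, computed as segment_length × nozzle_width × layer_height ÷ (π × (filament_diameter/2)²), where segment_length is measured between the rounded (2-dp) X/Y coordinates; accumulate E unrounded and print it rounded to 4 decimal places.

G0 X12.25 Y8.25 Z11.40
G1 X13.38 Y1.85 E0.3242
G1 X19.29 Y2.89 E0.6236
G1 X18.16 Y9.29 E0.9479
G1 X12.25 Y8.25 E1.2472

At z = 11.4 mm: the cube is absent (z outside [0, 10.5]); the cone at (8.5, -3) does not reach this height (z outside [1.5, 8]); Taking the first minus the rest: the first operand is absent here, so nothing remains; the 6×6.5 cube at (13.5, -0.5) contributes its full rectangle; Taking the union: only the 6×6.5 cube at (13.5, -0.5) is present, so the union is just that shape — 1 connected region; (rotated 10° about Z; rotation is an isometry so areas/perimeters/island counts are preserved). The outline is a single polygon with 4 vertices. Extrusion per mm of travel: 0.4 × 0.3 / (π × 0.875²) = 0.049890. Accumulating E over each segment gives final E = 1.2472.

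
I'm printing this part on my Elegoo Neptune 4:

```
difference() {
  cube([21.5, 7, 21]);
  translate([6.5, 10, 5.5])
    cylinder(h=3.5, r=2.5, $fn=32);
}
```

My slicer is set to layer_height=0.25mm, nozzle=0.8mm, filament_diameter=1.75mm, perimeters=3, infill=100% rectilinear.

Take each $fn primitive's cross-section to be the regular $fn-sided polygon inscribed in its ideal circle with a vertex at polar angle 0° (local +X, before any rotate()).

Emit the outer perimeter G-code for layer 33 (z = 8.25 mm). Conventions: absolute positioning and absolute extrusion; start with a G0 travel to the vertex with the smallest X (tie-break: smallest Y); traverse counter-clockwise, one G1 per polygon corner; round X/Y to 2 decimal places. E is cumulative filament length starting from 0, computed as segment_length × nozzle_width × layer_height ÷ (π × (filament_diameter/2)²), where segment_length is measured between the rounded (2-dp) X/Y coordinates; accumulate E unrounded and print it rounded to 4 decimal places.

G0 X0.00 Y0.00 Z8.25
G1 X21.50 Y0.00 E1.7877
G1 X21.50 Y7.00 E2.3698
G1 X0.00 Y7.00 E4.1575
G1 X0.00 Y0.00 E4.7396

At z = 8.25 mm: the cube (footprint 21.5×7) is included at this height; the cylinder at (6.5, 10): section is a regular 32-gon, circumradius r=2.5; Subtracting the remaining from the first: starting from the 21.5×7 cube, the r=2.5 cylinder at (6.5, 10) misses the remaining region (no effect) — 1 connected region. The outline is a single polygon with 4 vertices. Extrusion per mm of travel: 0.8 × 0.25 / (π × 0.875²) = 0.083150. Accumulating E over each segment gives final E = 4.7396.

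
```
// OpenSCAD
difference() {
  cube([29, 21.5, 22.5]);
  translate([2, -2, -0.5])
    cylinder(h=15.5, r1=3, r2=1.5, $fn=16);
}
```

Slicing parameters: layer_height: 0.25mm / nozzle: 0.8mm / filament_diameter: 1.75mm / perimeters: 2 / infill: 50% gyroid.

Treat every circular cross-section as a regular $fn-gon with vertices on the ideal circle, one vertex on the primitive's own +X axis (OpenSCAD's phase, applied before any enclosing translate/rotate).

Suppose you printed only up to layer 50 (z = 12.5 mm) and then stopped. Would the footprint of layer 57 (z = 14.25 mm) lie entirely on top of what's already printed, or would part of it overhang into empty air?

entirely on top

Compare the two slices. At z = 12.5: the 29×21.5 cube contributes its full rectangle (area 623.50 mm²); the cone at (2, -2): at t=0.839 of its height the radius interpolates to r₁+(r₂−r₁)t = 1.742, giving a regular 16-gon of that circumradius (area = (16/2)·1.742²·sin(360°/16) = 9.29 mm²); After the difference (first − rest): starting from the 29×21.5 cube (623.50 mm²), the cone at (2, -2) misses the remaining region (no effect) — area = 623.50 mm². At z = 14.25: the cube is present — its section is the full 29×21.5 rectangle (area 623.50 mm²); the cone at (2, -2) (r1=3→r2=1.5) has section circumradius 1.573 here — a regular 16-gon (area = (16/2)·1.573²·sin(360°/16) = 7.57 mm²); Subtracting the remaining from the first: starting from the 29×21.5 cube (623.50 mm²), the cone at (2, -2) misses the remaining region (no effect) — area = 623.50 mm². Checking containment: the cross-section at z = 14.25 is a subset of the cross-section at z = 12.5.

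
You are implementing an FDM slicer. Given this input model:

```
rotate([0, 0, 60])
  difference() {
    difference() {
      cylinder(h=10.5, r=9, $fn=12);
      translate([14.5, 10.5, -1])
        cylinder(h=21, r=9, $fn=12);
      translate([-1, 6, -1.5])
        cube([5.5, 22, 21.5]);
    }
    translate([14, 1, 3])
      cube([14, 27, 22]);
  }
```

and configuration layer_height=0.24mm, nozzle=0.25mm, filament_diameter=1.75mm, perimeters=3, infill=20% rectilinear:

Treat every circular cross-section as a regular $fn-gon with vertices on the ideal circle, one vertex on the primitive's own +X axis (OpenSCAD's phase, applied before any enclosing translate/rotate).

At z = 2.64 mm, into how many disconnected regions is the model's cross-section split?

At z = 2.64 mm: the cylinder: section is a regular 12-gon, circumradius r=9; the cylinder at (14.5, 10.5): section is a regular 12-gon, circumradius r=9; the cube at (-1, 6) (footprint 5.5×22) is included at this height; After the difference (first − rest): starting from the r=9 cylinder, the r=9 cylinder at (14.5, 10.5) misses the remaining region (no effect); the 5.5×22 cube at (-1, 6) partially overlaps it — only the 13.65 mm² overlap (of its 121.00 mm²) is removed, clipping the outline — 1 connected region; the cube at (14, 1) does not reach this height (z outside [3, 25]); Subtracting the remaining from the first: none of the subtracted shapes is present at this height, so the result so far is unchanged — 1 connected region; (rotated 60° about Z; rotation is an isometry so areas/perimeters/island counts are preserved). The result has 1 disconnected region.

1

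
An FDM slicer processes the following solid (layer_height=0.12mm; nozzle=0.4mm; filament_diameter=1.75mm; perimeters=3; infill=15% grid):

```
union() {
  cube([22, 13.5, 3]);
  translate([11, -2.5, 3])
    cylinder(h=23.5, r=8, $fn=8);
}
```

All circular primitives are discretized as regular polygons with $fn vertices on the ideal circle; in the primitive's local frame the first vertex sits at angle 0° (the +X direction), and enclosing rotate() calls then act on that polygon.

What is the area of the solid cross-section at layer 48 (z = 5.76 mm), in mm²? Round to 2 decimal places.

At z = 5.76 mm: the cube is absent (z outside [0, 3]); the r=8 cylinder at (11, -2.5) contributes a regular 8-gon of circumradius 8 (area = (8/2)·8.000²·sin(360°/8) = 181.02 mm²); Taking the union: only the r=8 cylinder at (11, -2.5) is present, so the union is just that shape — area = 181.02 mm². Overall, the cross-section is a single solid region. Net area = 181.02 mm².

181.02 mm²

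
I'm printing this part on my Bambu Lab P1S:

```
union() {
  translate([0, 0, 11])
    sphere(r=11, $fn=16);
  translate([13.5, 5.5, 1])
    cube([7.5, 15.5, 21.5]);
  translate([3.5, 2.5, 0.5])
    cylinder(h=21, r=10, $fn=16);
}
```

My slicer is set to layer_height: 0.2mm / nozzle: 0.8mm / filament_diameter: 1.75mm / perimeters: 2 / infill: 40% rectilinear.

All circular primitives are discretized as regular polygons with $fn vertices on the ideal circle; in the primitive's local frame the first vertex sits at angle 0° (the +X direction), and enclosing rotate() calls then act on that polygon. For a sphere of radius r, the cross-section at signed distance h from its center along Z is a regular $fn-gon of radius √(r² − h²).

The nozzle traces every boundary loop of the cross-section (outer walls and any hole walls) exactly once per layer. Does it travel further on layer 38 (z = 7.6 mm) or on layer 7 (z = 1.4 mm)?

Layer 38 (z = 7.6): the r=11 sphere contributes a regular 16-gon of circumradius √(11²−3.4²) = 10.461 (perimeter = 2·16·10.461·sin(180°/16) = 65.31 mm); the cube at (13.5, 5.5) is present — its section is the full 7.5×15.5 rectangle (perimeter 46.00 mm); the cylinder at (3.5, 2.5): section is a regular 16-gon, circumradius r=10 (perimeter = 2·16·10.000·sin(180°/16) = 62.43 mm); Taking the union: the regions partially overlap (shared area 233.88 mm²), so the edge portions inside another operand are dropped and the merged outline is re-measured after clipping — boundary = 118.65 mm. So its perimeter = 118.65 mm. Layer 7 (z = 1.4): the sphere: section is a regular 16-gon, circumradius = √(r²−h²) = √(11²−9.6²) = 5.370 (perimeter = 2·16·5.370·sin(180°/16) = 33.53 mm); the 7.5×15.5 cube at (13.5, 5.5) contributes its full rectangle (perimeter 46.00 mm); the r=10 cylinder at (3.5, 2.5) contributes a regular 16-gon of circumradius 10 (perimeter = 2·16·10.000·sin(180°/16) = 62.43 mm); Combining (union): the regions partially overlap (shared area 88.29 mm²), so the edge portions inside another operand are dropped and the merged outline is re-measured after clipping — boundary = 108.43 mm. So its perimeter = 108.43 mm. Layer 38 is larger (118.65 vs 108.43 mm).

layer 38 (z = 7.6 mm)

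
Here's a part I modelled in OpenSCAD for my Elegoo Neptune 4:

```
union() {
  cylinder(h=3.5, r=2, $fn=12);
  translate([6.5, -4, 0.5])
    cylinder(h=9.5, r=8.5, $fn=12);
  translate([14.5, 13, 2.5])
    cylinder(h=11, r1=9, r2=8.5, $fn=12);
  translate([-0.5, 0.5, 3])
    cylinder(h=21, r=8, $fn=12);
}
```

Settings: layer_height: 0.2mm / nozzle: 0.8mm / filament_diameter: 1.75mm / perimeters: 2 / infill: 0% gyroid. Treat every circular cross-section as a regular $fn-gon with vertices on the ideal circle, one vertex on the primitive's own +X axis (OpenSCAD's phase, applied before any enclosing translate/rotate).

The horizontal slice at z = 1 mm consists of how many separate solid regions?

1

At z = 1 mm: the r=2 cylinder gives a regular 12-gon of circumradius 2 (constant along its height); the cylinder at (6.5, -4): section is a regular 12-gon, circumradius r=8.5; the cone at (14.5, 13) does not reach this height (z outside [2.5, 13.5]); the cylinder at (-0.5, 0.5) is absent (z outside [3, 24]); Taking the union: the regions partially overlap (shared area 8.37 mm²), so overlapping operands fuse into one piece — 1 connected region. The result has 1 disconnected region.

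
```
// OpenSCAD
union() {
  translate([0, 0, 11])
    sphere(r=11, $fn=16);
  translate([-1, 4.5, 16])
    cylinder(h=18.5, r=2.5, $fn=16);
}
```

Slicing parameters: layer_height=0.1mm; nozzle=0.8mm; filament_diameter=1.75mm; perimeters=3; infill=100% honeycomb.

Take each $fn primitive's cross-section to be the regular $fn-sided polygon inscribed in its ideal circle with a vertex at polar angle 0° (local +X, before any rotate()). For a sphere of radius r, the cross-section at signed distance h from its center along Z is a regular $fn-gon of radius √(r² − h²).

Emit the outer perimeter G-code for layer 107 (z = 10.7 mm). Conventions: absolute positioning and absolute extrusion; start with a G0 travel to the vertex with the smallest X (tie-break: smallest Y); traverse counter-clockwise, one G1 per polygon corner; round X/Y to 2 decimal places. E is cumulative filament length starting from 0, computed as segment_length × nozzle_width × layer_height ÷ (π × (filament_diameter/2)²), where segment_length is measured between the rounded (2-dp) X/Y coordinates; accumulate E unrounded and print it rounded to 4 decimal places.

At z = 10.7 mm: the r=11 sphere slices to a regular 16-gon of circumradius 10.996 (√(r²−h²) with h=0.3 from center); the cylinder at (-1, 4.5) is not intersected at this z (z outside [16, 34.5]); Combining (union): only the r=11 sphere is present, so the union is just that shape — 1 connected region. The outline is a single polygon with 16 vertices. Extrusion per mm of travel: 0.8 × 0.1 / (π × 0.875²) = 0.033260. Accumulating E over each segment gives final E = 2.2839.

G0 X-11.00 Y0.00 Z10.70
G1 X-10.16 Y-4.21 E0.1428
G1 X-7.78 Y-7.78 E0.2855
G1 X-4.21 Y-10.16 E0.4282
G1 X0.00 Y-11.00 E0.5710
G1 X4.21 Y-10.16 E0.7138
G1 X7.78 Y-7.78 E0.8565
G1 X10.16 Y-4.21 E0.9992
G1 X11.00 Y0.00 E1.1420
G1 X10.16 Y4.21 E1.2848
G1 X7.78 Y7.78 E1.4275
G1 X4.21 Y10.16 E1.5702
G1 X0.00 Y11.00 E1.7129
G1 X-4.21 Y10.16 E1.8557
G1 X-7.78 Y7.78 E1.9984
G1 X-10.16 Y4.21 E2.1411
G1 X-11.00 Y0.00 E2.2839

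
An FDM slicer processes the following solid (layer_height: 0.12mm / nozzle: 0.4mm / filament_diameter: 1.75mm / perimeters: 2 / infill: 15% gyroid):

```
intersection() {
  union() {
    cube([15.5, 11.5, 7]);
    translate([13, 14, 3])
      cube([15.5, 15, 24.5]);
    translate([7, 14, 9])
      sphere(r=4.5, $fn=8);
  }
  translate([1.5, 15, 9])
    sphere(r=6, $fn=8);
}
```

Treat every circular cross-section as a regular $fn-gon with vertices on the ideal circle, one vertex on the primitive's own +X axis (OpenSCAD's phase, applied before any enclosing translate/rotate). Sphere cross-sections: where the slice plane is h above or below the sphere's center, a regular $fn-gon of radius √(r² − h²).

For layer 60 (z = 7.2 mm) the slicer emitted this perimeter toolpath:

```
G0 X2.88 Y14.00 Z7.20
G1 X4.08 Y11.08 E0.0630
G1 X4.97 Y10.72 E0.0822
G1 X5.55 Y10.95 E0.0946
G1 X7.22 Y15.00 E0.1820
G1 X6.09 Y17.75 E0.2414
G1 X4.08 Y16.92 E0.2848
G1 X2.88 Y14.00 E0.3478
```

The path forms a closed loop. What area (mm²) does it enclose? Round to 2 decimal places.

19.20 mm²

Apply the shoelace formula to the sequence of (X, Y) vertices; enclosed area = 19.20 mm².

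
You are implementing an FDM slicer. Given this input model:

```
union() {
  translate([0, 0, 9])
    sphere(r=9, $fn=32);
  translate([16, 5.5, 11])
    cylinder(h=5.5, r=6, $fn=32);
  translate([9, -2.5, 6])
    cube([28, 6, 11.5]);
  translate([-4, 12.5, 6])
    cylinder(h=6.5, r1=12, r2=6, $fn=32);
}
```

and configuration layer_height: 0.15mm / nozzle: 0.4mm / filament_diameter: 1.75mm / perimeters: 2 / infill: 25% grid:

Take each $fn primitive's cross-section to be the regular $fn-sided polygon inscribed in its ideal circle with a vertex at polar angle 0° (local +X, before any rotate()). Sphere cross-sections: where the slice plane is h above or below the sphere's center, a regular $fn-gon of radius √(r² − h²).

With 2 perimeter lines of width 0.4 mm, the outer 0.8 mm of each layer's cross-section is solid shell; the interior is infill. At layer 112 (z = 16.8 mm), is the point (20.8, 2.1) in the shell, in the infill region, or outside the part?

At z = 16.8 mm: the r=9 sphere contributes a regular 32-gon of circumradius √(9²−7.8²) = 4.490; the cylinder at (16, 5.5) does not reach this height (z outside [11, 16.5]); the cube at (9, -2.5) (footprint 28×6) is included at this height; the cone at (-4, 12.5) is absent (z outside [6, 12.5]); Combining (union): the 2 present regions are separate (no shared area or edge), so areas and boundary lengths simply add and each stays a separate island — 2 connected regions. Overall, the cross-section has 2 separate islands. The nearest boundary edge runs (9.00, 3.50)→(37.00, 3.50); distance from the point to it = 1.40 mm. (Shell/infill is judged within the island containing the point — the largest one.) The point is inside the cross-section and 1.40 mm from the nearest boundary — more than the 0.8 mm shell width (2 × 0.4), so it's in the infill interior.

infill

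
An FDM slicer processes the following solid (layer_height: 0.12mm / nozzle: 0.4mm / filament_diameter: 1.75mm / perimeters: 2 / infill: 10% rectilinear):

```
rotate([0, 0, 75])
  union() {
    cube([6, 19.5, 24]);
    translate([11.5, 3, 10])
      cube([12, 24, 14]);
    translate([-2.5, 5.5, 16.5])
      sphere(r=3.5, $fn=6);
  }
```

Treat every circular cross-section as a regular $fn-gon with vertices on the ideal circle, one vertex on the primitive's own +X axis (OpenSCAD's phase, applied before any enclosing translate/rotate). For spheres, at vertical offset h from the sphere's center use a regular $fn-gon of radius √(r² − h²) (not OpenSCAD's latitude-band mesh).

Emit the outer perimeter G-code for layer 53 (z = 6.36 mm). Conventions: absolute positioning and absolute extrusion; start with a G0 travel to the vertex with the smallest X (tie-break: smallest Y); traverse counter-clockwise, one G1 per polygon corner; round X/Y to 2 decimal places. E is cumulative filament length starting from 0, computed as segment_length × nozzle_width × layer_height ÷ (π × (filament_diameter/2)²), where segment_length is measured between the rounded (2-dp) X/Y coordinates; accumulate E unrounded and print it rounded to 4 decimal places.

G0 X-18.84 Y5.05 Z6.36
G1 X0.00 Y0.00 E0.3892
G1 X1.55 Y5.80 E0.5091
G1 X-17.28 Y10.84 E0.8981
G1 X-18.84 Y5.05 E1.0177

At z = 6.36 mm: the cube (footprint 6×19.5) is included at this height; the cube at (11.5, 3) is absent (z outside [10, 24]); the sphere at (-2.5, 5.5) does not reach this height (|z−center|=10.140 > r=3.5); Combining (union): only the 6×19.5 cube is present, so the union is just that shape — 1 connected region; (whole slice rotated 75° about Z — lengths, areas and connectivity unchanged). The outline is a single polygon with 4 vertices. Extrusion per mm of travel: 0.4 × 0.12 / (π × 0.875²) = 0.019956. Accumulating E over each segment gives final E = 1.0177.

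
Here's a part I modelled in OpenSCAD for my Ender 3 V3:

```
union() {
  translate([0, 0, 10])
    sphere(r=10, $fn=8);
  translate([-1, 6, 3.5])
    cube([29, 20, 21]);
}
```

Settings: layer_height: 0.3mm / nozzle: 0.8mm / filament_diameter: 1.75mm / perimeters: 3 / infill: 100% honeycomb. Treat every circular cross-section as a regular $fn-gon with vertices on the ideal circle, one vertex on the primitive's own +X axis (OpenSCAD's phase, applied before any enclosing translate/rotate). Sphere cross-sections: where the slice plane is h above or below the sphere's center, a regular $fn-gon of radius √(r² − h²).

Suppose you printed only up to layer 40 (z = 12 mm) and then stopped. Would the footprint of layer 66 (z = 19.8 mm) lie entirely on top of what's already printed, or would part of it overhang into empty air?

Compare the two slices. At z = 12: the sphere: section is a regular 8-gon, circumradius = √(r²−h²) = √(10²−2²) = 9.798 (area = (8/2)·9.798²·sin(360°/8) = 271.53 mm²); the 29×20 cube at (-1, 6) contributes its full rectangle (area 580.00 mm²); Combining (union): the regions partially overlap — summed areas 851.53 mm² minus the doubly-counted overlap 20.14 mm² gives 831.39 mm² — area = 831.39 mm². At z = 19.8: the r=10 sphere contributes a regular 8-gon of circumradius √(10²−9.8²) = 1.990 (area = (8/2)·1.990²·sin(360°/8) = 11.20 mm²); the 29×20 cube at (-1, 6) contributes its full rectangle (area 580.00 mm²); Taking the union: the 2 present regions are separate (no shared area or edge), so areas and boundary lengths simply add and each stays a separate island — area = 591.20 mm². Checking containment: the cross-section at z = 19.8 is a subset of the cross-section at z = 12.

entirely on top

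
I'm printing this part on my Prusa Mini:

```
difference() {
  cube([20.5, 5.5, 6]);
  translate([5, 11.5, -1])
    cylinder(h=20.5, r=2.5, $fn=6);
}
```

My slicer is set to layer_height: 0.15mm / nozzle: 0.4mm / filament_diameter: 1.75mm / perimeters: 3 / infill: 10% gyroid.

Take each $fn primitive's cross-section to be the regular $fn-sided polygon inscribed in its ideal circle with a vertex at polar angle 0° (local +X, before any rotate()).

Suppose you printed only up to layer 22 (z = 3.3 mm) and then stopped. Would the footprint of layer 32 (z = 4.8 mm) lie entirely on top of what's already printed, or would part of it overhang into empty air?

Compare the two slices. At z = 3.3: the cube (footprint 20.5×5.5) is included at this height (area 112.75 mm²); the cylinder at (5, 11.5): section is a regular 6-gon, circumradius r=2.5 (area = (6/2)·2.500²·sin(360°/6) = 16.24 mm²); After the difference (first − rest): starting from the 20.5×5.5 cube (112.75 mm²), the r=2.5 cylinder at (5, 11.5) misses the remaining region (no effect) — area = 112.75 mm². At z = 4.8: the cube is present — its section is the full 20.5×5.5 rectangle (area 112.75 mm²); the r=2.5 cylinder at (5, 11.5) gives a regular 6-gon of circumradius 2.5 (constant along its height) (area = (6/2)·2.500²·sin(360°/6) = 16.24 mm²); Taking the first minus the rest: starting from the 20.5×5.5 cube (112.75 mm²), the r=2.5 cylinder at (5, 11.5) misses the remaining region (no effect) — area = 112.75 mm². Checking containment: the cross-section at z = 4.8 is a subset of the cross-section at z = 3.3.

entirely on top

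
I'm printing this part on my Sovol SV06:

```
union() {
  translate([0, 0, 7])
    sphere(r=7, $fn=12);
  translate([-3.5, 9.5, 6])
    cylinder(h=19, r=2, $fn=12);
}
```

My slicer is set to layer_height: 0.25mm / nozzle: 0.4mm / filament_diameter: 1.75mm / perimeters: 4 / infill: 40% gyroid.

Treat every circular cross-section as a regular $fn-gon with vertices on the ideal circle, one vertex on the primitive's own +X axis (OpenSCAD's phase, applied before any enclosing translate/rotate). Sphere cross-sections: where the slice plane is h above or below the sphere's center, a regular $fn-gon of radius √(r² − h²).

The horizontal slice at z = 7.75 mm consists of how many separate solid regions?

At z = 7.75 mm: the r=7 sphere slices to a regular 12-gon of circumradius 6.960 (√(r²−h²) with h=0.75 from center); the r=2 cylinder at (-3.5, 9.5) contributes a regular 12-gon of circumradius 2; Combining (union): the 2 present regions are separate (no shared area or edge), so areas and boundary lengths simply add and each stays a separate island — 2 connected regions. The result has 2 disconnected regions.

2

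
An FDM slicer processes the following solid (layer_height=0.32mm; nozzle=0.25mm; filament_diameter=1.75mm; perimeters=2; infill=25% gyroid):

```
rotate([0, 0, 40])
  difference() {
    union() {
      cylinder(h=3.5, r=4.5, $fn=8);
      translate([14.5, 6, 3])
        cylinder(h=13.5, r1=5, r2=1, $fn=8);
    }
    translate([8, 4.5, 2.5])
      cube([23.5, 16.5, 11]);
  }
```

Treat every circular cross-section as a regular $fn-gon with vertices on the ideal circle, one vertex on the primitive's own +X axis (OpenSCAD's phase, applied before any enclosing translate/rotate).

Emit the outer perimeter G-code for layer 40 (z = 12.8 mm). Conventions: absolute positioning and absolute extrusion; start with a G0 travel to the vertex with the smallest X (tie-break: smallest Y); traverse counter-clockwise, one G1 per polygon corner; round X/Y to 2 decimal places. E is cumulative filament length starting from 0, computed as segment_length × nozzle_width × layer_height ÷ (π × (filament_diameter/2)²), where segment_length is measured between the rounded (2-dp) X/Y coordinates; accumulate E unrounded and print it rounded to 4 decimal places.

G0 X7.11 Y11.84 Z12.80
G1 X8.60 Y12.31 E0.0520
G1 X9.32 Y13.69 E0.1037
G1 X7.11 Y11.84 E0.1996

At z = 12.8 mm: the cylinder is not intersected at this z (z outside [0, 3.5]); the cone at (14.5, 6) contributes a regular 8-gon of circumradius 2.096 (interpolated between r1=5 and r2=1 at t=0.726); Merging all regions: only the cone at (14.5, 6) is present, so the union is just that shape — 1 connected region; the cube at (8, 4.5) (footprint 23.5×16.5) is included at this height; Subtracting the remaining from the first: starting from the result so far, the 23.5×16.5 cube at (8, 4.5) partially overlaps it — only the 11.57 mm² overlap (of its 387.75 mm²) is removed, clipping the outline — 1 connected region; (whole slice rotated 40° about Z — lengths, areas and connectivity unchanged). The outline is a single polygon with 3 vertices. Extrusion per mm of travel: 0.25 × 0.32 / (π × 0.875²) = 0.033260. Accumulating E over each segment gives final E = 0.1996.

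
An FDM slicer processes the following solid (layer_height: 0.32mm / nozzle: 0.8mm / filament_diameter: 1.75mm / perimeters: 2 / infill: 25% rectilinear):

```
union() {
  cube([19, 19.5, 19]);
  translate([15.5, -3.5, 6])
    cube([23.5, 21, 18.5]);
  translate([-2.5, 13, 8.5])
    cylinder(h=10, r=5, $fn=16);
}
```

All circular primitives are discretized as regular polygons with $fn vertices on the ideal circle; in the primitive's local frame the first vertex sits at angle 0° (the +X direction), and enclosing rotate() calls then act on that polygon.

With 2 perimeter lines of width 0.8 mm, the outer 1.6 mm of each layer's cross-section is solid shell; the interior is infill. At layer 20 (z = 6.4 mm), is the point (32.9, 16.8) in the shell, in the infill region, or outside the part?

shell

At z = 6.4 mm: the cube is present — its section is the full 19×19.5 rectangle; the cube at (15.5, -3.5) is present — its section is the full 23.5×21 rectangle; the cylinder at (-2.5, 13) is absent (z outside [8.5, 18.5]); Merging all regions: the regions partially overlap (shared area 61.25 mm²), so overlapping operands fuse into one piece — 1 connected region. Overall, the cross-section is a single solid region. The nearest boundary edge runs (19.00, 17.50)→(39.00, 17.50); distance from the point to it = 0.70 mm. The point is inside the cross-section, 0.70 mm from the nearest boundary — within the 1.6 mm shell band (2 × 0.8).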